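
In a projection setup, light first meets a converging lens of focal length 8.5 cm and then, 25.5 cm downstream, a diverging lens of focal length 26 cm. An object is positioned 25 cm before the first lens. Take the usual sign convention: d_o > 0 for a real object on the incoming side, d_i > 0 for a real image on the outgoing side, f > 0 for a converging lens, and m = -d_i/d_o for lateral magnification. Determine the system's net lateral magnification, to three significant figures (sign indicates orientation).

Applying the thin-lens equation to the first lens, 1/8.5 = 1/25 + 1/d_i1, which gives d_i1 = 12.879 cm.
Its lateral magnification is m_1 = -d_i1/d_o1 = -(12.879)/25 = -0.5152.
Object distance for lens 2: d_o2 = 25.5 - 12.879 = 12.621 cm.
Applying the thin-lens equation again with f_2 = -26 cm and d_o2 = 12.621 cm gives d_i2 = -8.497 cm.
m_2 = -(-8.497)/(12.621) = 0.6732.
Total m = m_1 x m_2 = (-0.5152)(0.6732) = -0.3468.

-0.347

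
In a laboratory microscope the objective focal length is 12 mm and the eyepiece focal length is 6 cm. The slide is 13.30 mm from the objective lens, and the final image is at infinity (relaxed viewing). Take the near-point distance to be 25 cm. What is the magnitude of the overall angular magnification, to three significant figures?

38.5

Convert to cm: f_obj = 12 mm = 1.2 cm; d_o = 13.30 mm = 1.33 cm.
Objective: 1/d_i = 1/f_obj - 1/d_o = 1/1.2 - 1/1.33 = 0.08145 cm^-1, so d_i = 12.277 cm.
m_obj = -d_i/d_o = -12.277/1.33 = -9.231.
Eyepiece angular magnification (image at infinity): M_eye = D/f_e = 25/6 = 4.167.
Overall M = m_obj x M_eye = (-9.231)(4.167) = -38.46.
|M| = 38.46.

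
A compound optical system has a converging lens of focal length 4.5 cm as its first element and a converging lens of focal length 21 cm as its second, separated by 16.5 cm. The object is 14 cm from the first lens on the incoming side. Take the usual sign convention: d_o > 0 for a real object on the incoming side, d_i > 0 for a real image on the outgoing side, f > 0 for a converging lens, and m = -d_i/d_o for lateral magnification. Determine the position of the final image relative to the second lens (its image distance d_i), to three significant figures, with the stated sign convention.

First lens: d_i1 = 1/(1/4.5 - 1/14) = 6.632 cm.
The intermediate image is 6.632 cm to the right of lens 1, so d_o2 = L - d_i1 = 16.5 - 6.632 = 9.868 cm.
Second lens: d_i2 = 1/(1/21 - 1/(9.868)) = -18.617 cm.

-18.6 cm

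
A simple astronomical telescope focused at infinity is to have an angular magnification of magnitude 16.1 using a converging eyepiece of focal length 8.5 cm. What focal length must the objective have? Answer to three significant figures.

|M| = f_obj/|f_eye|, so f_obj = |M| x |f_eye| = 16.1 x 8.5 = 136.850 cm.

137 cm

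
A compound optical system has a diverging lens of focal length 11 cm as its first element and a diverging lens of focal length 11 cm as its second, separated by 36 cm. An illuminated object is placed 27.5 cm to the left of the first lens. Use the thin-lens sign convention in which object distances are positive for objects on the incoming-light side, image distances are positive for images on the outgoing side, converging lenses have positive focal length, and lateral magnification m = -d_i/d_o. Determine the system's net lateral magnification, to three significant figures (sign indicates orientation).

Applying the thin-lens equation to the first lens, 1/(-11) = 1/27.5 + 1/d_i1, which gives d_i1 = -7.857 cm.
Its lateral magnification is m_1 = -d_i1/d_o1 = -(-7.857)/27.5 = 0.2857.
The intermediate image is virtual, 7.857 cm to the left of lens 1, so d_o2 = L - d_i1 = 36 - (-7.857) = 43.857 cm.
Applying the thin-lens equation again with f_2 = -11 cm and d_o2 = 43.857 cm gives d_i2 = -8.794 cm.
m_2 = -(-8.794)/(43.857) = 0.2005.
Overall magnification: m = m_1 m_2 = 0.0573.

0.0573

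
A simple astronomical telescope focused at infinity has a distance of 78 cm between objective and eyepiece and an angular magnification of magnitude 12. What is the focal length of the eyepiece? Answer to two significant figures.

In normal adjustment the tube length equals f_obj + f_eye and |M| = f_obj/f_eye.
So f_obj = 12 f_eye and 12 f_eye + f_eye = 78 cm, giving f_eye = 78/13 = 6.000 cm and f_obj = 72.000 cm.

6.0 cm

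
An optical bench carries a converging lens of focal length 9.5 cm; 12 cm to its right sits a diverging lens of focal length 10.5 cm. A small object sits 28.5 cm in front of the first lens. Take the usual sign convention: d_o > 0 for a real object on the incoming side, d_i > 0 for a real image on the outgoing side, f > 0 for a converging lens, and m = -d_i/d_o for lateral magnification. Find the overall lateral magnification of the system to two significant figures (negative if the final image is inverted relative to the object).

-0.64

Lens 1: 1/d_i1 = 1/f_1 - 1/d_o1 = 1/9.5 - 1/28.5 = 0.07018 cm^-1, so d_i1 = 14.250 cm.
m_1 = -(14.250)/28.5 = -0.5000.
This image would form 14.250 cm past lens 1, i.e. 2.250 cm beyond lens 2, so it is a virtual object for lens 2: d_o2 = 12 - 14.250 = -2.250 cm.
Lens 2: 1/d_i2 = 1/f_2 - 1/d_o2 = 1/(-10.5) - 1/(-2.250) = 0.34921 cm^-1, so d_i2 = 2.864 cm.
m_2 = -(2.864)/(-2.250) = 1.2727.
The system's lateral magnification is m_1 m_2 = (-0.5000)(1.2727) = -0.6364.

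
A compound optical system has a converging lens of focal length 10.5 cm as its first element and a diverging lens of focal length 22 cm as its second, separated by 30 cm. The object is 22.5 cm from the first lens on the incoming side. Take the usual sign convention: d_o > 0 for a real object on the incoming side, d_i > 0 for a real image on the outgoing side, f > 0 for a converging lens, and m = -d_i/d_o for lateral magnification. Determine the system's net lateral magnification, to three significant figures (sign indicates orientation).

Lens 1: 1/d_i1 = 1/f_1 - 1/d_o1 = 1/10.5 - 1/22.5 = 0.05079 cm^-1, so d_i1 = 19.688 cm.
m_1 = -(19.688)/22.5 = -0.8750.
The intermediate image is 19.688 cm to the right of lens 1, so d_o2 = L - d_i1 = 30 - 19.688 = 10.312 cm.
Lens 2: 1/d_i2 = 1/f_2 - 1/d_o2 = 1/(-22) - 1/(10.312) = -0.14242 cm^-1, so d_i2 = -7.021 cm.
m_2 = -(-7.021)/(10.312) = 0.6809.
Total m = m_1 x m_2 = (-0.8750)(0.6809) = -0.5957.

-0.596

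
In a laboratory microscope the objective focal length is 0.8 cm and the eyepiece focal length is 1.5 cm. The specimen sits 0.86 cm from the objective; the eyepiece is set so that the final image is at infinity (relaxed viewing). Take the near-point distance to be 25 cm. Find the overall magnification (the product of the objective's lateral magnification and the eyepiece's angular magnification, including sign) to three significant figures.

Objective: 1/d_i = 1/f_obj - 1/d_o = 1/0.8 - 1/0.86 = 0.08721 cm^-1, so d_i = 11.467 cm.
m_obj = -d_i/d_o = -11.467/0.86 = -13.333.
Eyepiece angular magnification (image at infinity): M_eye = D/f_e = 25/1.5 = 16.667.
Overall M = m_obj x M_eye = (-13.333)(16.667) = -222.22.

-222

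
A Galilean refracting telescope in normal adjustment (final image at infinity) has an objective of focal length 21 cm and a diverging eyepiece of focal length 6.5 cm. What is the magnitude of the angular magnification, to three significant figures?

|M| = f_obj/|f_eye| = 21/6.5 = 3.231.

3.23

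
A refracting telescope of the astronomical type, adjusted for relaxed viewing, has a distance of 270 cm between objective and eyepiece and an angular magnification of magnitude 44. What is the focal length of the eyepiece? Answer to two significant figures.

In normal adjustment the tube length equals f_obj + f_eye and |M| = f_obj/f_eye.
So f_obj = 44 f_eye and 44 f_eye + f_eye = 270 cm, giving f_eye = 270/45 = 6.000 cm and f_obj = 264.000 cm.

6.0 cm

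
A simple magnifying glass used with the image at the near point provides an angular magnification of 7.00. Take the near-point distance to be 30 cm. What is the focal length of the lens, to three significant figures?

For the image at the near point, M = 1 + D/f.
f = D/(M - 1) = 30/(7.0 - 1) = 5.000 cm.

5.00 cm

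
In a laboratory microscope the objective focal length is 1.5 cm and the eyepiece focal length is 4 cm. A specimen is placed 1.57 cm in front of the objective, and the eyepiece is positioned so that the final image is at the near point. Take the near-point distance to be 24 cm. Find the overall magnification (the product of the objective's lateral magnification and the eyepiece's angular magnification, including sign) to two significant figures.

Objective: 1/d_i = 1/f_obj - 1/d_o = 1/1.5 - 1/1.57 = 0.02972 cm^-1, so d_i = 33.643 cm.
m_obj = -d_i/d_o = -33.643/1.57 = -21.429.
Eyepiece angular magnification (image at near point): M_eye = 1 + D/f_e = 1 + 24/4 = 7.000.
Overall M = m_obj x M_eye = (-21.429)(7.000) = -150.00.

-150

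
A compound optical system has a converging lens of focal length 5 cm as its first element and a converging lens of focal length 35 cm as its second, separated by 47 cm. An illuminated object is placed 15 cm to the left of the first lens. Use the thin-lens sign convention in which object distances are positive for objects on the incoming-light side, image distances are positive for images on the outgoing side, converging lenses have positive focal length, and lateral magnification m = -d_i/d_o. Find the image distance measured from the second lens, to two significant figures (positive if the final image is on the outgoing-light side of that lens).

310 cm

Lens 1: 1/d_i1 = 1/f_1 - 1/d_o1 = 1/5 - 1/15 = 0.13333 cm^-1, so d_i1 = 7.500 cm.
That image sits 39.500 cm in front of the second lens, so d_o2 = 39.500 cm.
Lens 2: 1/d_i2 = 1/f_2 - 1/d_o2 = 1/35 - 1/(39.500) = 0.00325 cm^-1, so d_i2 = 307.222 cm.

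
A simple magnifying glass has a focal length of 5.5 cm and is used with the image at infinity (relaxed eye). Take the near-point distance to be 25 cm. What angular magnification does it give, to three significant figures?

M = D/f = 25/5.5 = 4.545.

4.55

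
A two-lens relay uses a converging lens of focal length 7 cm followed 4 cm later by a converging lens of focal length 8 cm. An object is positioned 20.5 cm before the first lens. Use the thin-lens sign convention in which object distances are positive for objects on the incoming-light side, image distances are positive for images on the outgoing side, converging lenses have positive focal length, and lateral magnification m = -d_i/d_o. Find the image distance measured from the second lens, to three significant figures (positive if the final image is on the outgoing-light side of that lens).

3.63 cm

Applying the thin-lens equation to the first lens, 1/7 = 1/20.5 + 1/d_i1, which gives d_i1 = 10.630 cm.
This image would form 10.630 cm past lens 1, i.e. 6.630 cm beyond lens 2, so it is a virtual object for lens 2: d_o2 = 4 - 10.630 = -6.630 cm.
Applying the thin-lens equation again with f_2 = 8 cm and d_o2 = -6.630 cm gives d_i2 = 3.625 cm.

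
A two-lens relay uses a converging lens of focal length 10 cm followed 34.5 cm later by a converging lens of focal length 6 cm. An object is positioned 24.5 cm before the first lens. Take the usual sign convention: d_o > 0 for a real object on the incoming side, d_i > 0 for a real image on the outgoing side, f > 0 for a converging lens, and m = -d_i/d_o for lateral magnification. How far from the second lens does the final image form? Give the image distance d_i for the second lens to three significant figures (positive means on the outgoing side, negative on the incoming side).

9.10 cm

Applying the thin-lens equation to the first lens, 1/10 = 1/24.5 + 1/d_i1, which gives d_i1 = 16.897 cm.
That image sits 17.603 cm in front of the second lens, so d_o2 = 17.603 cm.
Applying the thin-lens equation again with f_2 = 6 cm and d_o2 = 17.603 cm gives d_i2 = 9.103 cm.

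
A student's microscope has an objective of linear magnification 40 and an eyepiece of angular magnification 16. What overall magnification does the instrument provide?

640

The overall magnification of a compound microscope is the product of the objective and eyepiece magnifications:
M = M_obj x M_eye = 40 x 16 = 640.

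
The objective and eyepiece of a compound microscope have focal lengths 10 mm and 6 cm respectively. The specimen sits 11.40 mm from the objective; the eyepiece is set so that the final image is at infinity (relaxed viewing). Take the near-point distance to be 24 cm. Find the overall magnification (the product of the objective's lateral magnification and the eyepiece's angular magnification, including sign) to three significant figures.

-28.6

Convert to cm: f_obj = 10 mm = 1 cm; d_o = 11.40 mm = 1.14 cm.
Objective: 1/d_i = 1/f_obj - 1/d_o = 1/1 - 1/1.14 = 0.12281 cm^-1, so d_i = 8.143 cm.
m_obj = -d_i/d_o = -8.143/1.14 = -7.143.
Eyepiece angular magnification (image at infinity): M_eye = D/f_e = 24/6 = 4.000.
Overall M = m_obj x M_eye = (-7.143)(4.000) = -28.57.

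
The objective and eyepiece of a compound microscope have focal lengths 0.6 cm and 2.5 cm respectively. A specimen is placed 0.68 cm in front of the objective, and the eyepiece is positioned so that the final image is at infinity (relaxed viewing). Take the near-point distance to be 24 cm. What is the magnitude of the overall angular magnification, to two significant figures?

Objective: 1/d_i = 1/f_obj - 1/d_o = 1/0.6 - 1/0.68 = 0.19608 cm^-1, so d_i = 5.100 cm.
m_obj = -d_i/d_o = -5.100/0.68 = -7.500.
Eyepiece angular magnification (image at infinity): M_eye = D/f_e = 24/2.5 = 9.600.
Overall M = m_obj x M_eye = (-7.500)(9.600) = -72.00.
|M| = 72.00.

72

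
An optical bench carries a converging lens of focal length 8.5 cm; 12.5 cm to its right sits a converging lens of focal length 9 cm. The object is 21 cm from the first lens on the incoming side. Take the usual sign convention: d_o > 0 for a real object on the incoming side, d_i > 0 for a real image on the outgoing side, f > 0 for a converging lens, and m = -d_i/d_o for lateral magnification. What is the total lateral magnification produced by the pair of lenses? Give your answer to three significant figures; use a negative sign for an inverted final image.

Applying the thin-lens equation to the first lens, 1/8.5 = 1/21 + 1/d_i1, which gives d_i1 = 14.280 cm.
Its lateral magnification is m_1 = -d_i1/d_o1 = -(14.280)/21 = -0.6800.
Since 14.280 cm > 12.5 cm, the first image lies past the second lens and serves as a virtual object: d_o2 = L - d_i1 = -1.780 cm.
Applying the thin-lens equation again with f_2 = 9 cm and d_o2 = -1.780 cm gives d_i2 = 1.486 cm.
m_2 = -(1.486)/(-1.780) = 0.8349.
Overall magnification: m = m_1 m_2 = -0.5677.

-0.568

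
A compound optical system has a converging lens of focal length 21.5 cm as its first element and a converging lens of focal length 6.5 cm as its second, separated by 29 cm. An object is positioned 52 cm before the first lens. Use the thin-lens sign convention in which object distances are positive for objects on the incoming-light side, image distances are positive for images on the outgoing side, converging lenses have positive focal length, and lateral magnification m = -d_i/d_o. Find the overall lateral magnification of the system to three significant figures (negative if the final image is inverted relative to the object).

-0.324

First lens: d_i1 = 1/(1/21.5 - 1/52) = 36.656 cm.
m_1 = -(36.656)/52 = -0.7049.
This image would form 36.656 cm past lens 1, i.e. 7.656 cm beyond lens 2, so it is a virtual object for lens 2: d_o2 = 29 - 36.656 = -7.656 cm.
Second lens: d_i2 = 1/(1/6.5 - 1/(-7.656)) = 3.515 cm.
m_2 = -(3.515)/(-7.656) = 0.4592.
Overall magnification: m = m_1 m_2 = -0.3237.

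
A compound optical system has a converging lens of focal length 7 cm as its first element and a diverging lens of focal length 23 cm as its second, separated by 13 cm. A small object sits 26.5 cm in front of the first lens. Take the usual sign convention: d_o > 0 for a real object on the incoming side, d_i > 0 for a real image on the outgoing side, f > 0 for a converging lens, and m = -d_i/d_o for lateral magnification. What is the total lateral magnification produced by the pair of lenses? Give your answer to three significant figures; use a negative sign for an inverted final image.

First lens: d_i1 = 1/(1/7 - 1/26.5) = 9.513 cm.
m_1 = -(9.513)/26.5 = -0.3590.
Object distance for lens 2: d_o2 = 13 - 9.513 = 3.487 cm.
Second lens: d_i2 = 1/(1/(-23) - 1/(3.487)) = -3.028 cm.
m_2 = -(-3.028)/(3.487) = 0.8683.
Total m = m_1 x m_2 = (-0.3590)(0.8683) = -0.3117.

-0.312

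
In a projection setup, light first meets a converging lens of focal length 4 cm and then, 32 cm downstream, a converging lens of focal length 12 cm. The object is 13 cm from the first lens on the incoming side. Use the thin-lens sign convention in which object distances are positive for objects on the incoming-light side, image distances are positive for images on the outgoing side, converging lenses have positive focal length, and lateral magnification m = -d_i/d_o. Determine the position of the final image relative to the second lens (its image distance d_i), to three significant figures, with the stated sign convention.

Lens 1: 1/d_i1 = 1/f_1 - 1/d_o1 = 1/4 - 1/13 = 0.17308 cm^-1, so d_i1 = 5.778 cm.
Object distance for lens 2: d_o2 = 32 - 5.778 = 26.222 cm.
Lens 2: 1/d_i2 = 1/f_2 - 1/d_o2 = 1/12 - 1/(26.222) = 0.04520 cm^-1, so d_i2 = 22.125 cm.

22.1 cm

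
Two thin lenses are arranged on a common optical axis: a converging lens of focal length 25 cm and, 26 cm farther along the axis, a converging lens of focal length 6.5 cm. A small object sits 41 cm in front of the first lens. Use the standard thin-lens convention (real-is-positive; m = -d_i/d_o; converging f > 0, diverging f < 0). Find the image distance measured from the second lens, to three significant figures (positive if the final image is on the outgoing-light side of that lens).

5.55 cm

Lens 1: 1/d_i1 = 1/f_1 - 1/d_o1 = 1/25 - 1/41 = 0.01561 cm^-1, so d_i1 = 64.062 cm.
This image would form 64.062 cm past lens 1, i.e. 38.062 cm beyond lens 2, so it is a virtual object for lens 2: d_o2 = 26 - 64.062 = -38.062 cm.
Lens 2: 1/d_i2 = 1/f_2 - 1/d_o2 = 1/6.5 - 1/(-38.062) = 0.18012 cm^-1, so d_i2 = 5.552 cm.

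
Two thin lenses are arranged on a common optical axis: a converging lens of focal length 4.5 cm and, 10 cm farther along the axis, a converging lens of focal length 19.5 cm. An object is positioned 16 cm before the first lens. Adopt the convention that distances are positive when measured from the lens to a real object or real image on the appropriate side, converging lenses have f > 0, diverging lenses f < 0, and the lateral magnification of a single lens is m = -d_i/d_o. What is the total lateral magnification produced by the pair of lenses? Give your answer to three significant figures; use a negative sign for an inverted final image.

First lens: d_i1 = 1/(1/4.5 - 1/16) = 6.261 cm.
m_1 = -(6.261)/16 = -0.3913.
Object distance for lens 2: d_o2 = 10 - 6.261 = 3.739 cm.
Second lens: d_i2 = 1/(1/19.5 - 1/(3.739)) = -4.626 cm.
m_2 = -(-4.626)/(3.739) = 1.2372.
The system's lateral magnification is m_1 m_2 = (-0.3913)(1.2372) = -0.4841.

-0.484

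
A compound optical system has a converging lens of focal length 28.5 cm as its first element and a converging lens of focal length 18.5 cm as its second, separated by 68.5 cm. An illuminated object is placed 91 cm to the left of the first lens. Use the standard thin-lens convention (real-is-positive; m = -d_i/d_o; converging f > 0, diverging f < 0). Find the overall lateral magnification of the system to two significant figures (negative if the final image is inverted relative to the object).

0.99

First lens: d_i1 = 1/(1/28.5 - 1/91) = 41.496 cm.
m_1 = -(41.496)/91 = -0.4560.
The intermediate image is 41.496 cm to the right of lens 1, so d_o2 = L - d_i1 = 68.5 - 41.496 = 27.004 cm.
Second lens: d_i2 = 1/(1/18.5 - 1/(27.004)) = 58.746 cm.
m_2 = -(58.746)/(27.004) = -2.1754.
Total m = m_1 x m_2 = (-0.4560)(-2.1754) = 0.9920.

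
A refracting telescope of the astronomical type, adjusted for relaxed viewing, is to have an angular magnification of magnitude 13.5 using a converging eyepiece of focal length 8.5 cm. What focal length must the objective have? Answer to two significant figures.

110 cm

|M| = f_obj/|f_eye|, so f_obj = |M| x |f_eye| = 13.5 x 8.5 = 114.750 cm.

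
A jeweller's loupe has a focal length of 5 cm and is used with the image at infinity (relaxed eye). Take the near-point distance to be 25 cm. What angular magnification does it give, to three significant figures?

5.00

M = D/f = 25/5 = 5.000.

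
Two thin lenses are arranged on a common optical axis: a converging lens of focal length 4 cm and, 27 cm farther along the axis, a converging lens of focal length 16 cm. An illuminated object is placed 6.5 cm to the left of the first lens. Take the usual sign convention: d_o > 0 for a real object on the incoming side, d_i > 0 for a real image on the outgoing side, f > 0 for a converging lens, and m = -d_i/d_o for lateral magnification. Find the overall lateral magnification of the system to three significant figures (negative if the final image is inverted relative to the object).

42.7

Applying the thin-lens equation to the first lens, 1/4 = 1/6.5 + 1/d_i1, which gives d_i1 = 10.400 cm.
Its lateral magnification is m_1 = -d_i1/d_o1 = -(10.400)/6.5 = -1.6000.
That image sits 16.600 cm in front of the second lens, so d_o2 = 16.600 cm.
Applying the thin-lens equation again with f_2 = 16 cm and d_o2 = 16.600 cm gives d_i2 = 442.667 cm.
m_2 = -(442.667)/(16.600) = -26.6667.
Total m = m_1 x m_2 = (-1.6000)(-26.6667) = 42.6667.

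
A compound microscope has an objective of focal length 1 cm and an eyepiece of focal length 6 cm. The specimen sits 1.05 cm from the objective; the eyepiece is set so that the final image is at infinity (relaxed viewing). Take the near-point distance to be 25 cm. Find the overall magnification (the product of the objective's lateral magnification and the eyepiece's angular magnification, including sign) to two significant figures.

-83

Objective: 1/d_i = 1/f_obj - 1/d_o = 1/1 - 1/1.05 = 0.04762 cm^-1, so d_i = 21.000 cm.
m_obj = -d_i/d_o = -21.000/1.05 = -20.000.
Eyepiece angular magnification (image at infinity): M_eye = D/f_e = 25/6 = 4.167.
Overall M = m_obj x M_eye = (-20.000)(4.167) = -83.33.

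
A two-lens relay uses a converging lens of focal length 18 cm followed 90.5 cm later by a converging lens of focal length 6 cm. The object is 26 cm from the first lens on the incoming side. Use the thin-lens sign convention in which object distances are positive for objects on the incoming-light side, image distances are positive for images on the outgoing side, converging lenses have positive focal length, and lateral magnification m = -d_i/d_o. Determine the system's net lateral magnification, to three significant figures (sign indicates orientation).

Applying the thin-lens equation to the first lens, 1/18 = 1/26 + 1/d_i1, which gives d_i1 = 58.500 cm.
Its lateral magnification is m_1 = -d_i1/d_o1 = -(58.500)/26 = -2.2500.
Object distance for lens 2: d_o2 = 90.5 - 58.500 = 32.000 cm.
Applying the thin-lens equation again with f_2 = 6 cm and d_o2 = 32.000 cm gives d_i2 = 7.385 cm.
m_2 = -(7.385)/(32.000) = -0.2308.
Total m = m_1 x m_2 = (-2.2500)(-0.2308) = 0.5192.

0.519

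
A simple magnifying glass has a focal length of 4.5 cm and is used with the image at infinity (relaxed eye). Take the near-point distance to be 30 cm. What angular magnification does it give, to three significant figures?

6.67

M = D/f = 30/4.5 = 6.667.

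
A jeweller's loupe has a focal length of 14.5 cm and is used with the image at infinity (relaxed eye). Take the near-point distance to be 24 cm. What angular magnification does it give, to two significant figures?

1.7

M = D/f = 24/14.5 = 1.655.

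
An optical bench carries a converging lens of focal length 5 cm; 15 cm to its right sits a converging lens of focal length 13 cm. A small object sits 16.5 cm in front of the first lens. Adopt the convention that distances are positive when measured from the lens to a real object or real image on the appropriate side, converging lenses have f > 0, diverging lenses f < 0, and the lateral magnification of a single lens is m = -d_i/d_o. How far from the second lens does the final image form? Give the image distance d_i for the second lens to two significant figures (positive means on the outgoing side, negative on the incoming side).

First lens: d_i1 = 1/(1/5 - 1/16.5) = 7.174 cm.
The intermediate image is 7.174 cm to the right of lens 1, so d_o2 = L - d_i1 = 15 - 7.174 = 7.826 cm.
Second lens: d_i2 = 1/(1/13 - 1/(7.826)) = -19.664 cm.

-20 cm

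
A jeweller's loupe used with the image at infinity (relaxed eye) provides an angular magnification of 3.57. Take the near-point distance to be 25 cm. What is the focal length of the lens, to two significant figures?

For the image at infinity, M = D/f.
f = D/M = 25/3.57 = 7.003 cm.

7.0 cm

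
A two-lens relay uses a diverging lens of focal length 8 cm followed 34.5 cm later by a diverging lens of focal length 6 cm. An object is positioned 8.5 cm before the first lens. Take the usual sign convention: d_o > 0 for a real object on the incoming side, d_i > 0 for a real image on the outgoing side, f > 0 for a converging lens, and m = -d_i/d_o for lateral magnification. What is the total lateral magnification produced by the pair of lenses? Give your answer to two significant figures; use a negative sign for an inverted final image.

Lens 1: 1/d_i1 = 1/f_1 - 1/d_o1 = 1/(-8) - 1/8.5 = -0.24265 cm^-1, so d_i1 = -4.121 cm.
m_1 = -(-4.121)/8.5 = 0.4848.
With d_i1 < 0 the first image is virtual and lies on the object side; the object distance for lens 2 is d_o2 = 34.5 - (-4.121) = 38.621 cm.
Lens 2: 1/d_i2 = 1/f_2 - 1/d_o2 = 1/(-6) - 1/(38.621) = -0.19256 cm^-1, so d_i2 = -5.193 cm.
m_2 = -(-5.193)/(38.621) = 0.1345.
Overall magnification: m = m_1 m_2 = 0.0652.

0.065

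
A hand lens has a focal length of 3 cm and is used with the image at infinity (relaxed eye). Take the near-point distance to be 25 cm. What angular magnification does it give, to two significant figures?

8.3

M = D/f = 25/3 = 8.333.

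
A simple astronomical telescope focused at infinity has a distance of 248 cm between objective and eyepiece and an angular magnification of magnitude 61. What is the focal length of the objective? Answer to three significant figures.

In normal adjustment the tube length equals f_obj + f_eye and |M| = f_obj/f_eye.
So f_obj = 61 f_eye and 61 f_eye + f_eye = 248 cm, giving f_eye = 248/62 = 4.000 cm and f_obj = 244.000 cm.

244 cm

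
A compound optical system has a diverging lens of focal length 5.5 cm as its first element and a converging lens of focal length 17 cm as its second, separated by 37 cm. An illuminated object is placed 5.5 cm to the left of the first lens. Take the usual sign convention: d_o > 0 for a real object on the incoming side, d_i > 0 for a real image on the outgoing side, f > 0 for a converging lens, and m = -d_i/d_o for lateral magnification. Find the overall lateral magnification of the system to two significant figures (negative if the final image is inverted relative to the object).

Applying the thin-lens equation to the first lens, 1/(-5.5) = 1/5.5 + 1/d_i1, which gives d_i1 = -2.750 cm.
Its lateral magnification is m_1 = -d_i1/d_o1 = -(-2.750)/5.5 = 0.5000.
With d_i1 < 0 the first image is virtual and lies on the object side; the object distance for lens 2 is d_o2 = 37 - (-2.750) = 39.750 cm.
Applying the thin-lens equation again with f_2 = 17 cm and d_o2 = 39.750 cm gives d_i2 = 29.703 cm.
m_2 = -(29.703)/(39.750) = -0.7473.
The system's lateral magnification is m_1 m_2 = (0.5000)(-0.7473) = -0.3736.

-0.37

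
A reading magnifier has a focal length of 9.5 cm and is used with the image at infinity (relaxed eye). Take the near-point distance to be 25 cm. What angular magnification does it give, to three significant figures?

2.63

M = D/f = 25/9.5 = 2.632.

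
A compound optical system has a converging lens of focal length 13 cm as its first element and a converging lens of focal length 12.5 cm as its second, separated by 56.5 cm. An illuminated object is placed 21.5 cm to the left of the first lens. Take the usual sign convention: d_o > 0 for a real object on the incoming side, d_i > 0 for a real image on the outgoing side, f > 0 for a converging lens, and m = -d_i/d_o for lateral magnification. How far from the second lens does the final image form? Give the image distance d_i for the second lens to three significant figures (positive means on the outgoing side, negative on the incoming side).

26.6 cm

First lens: d_i1 = 1/(1/13 - 1/21.5) = 32.882 cm.
That image sits 23.618 cm in front of the second lens, so d_o2 = 23.618 cm.
Second lens: d_i2 = 1/(1/12.5 - 1/(23.618)) = 26.554 cm.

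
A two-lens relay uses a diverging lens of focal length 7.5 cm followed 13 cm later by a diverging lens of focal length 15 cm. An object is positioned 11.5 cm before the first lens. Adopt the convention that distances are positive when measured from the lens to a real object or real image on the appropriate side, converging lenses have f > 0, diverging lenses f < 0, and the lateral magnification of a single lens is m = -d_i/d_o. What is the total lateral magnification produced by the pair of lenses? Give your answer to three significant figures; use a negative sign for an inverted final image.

Applying the thin-lens equation to the first lens, 1/(-7.5) = 1/11.5 + 1/d_i1, which gives d_i1 = -4.539 cm.
Its lateral magnification is m_1 = -d_i1/d_o1 = -(-4.539)/11.5 = 0.3947.
The intermediate image is virtual, 4.539 cm to the left of lens 1, so d_o2 = L - d_i1 = 13 - (-4.539) = 17.539 cm.
Applying the thin-lens equation again with f_2 = -15 cm and d_o2 = 17.539 cm gives d_i2 = -8.085 cm.
m_2 = -(-8.085)/(17.539) = 0.4610.
The system's lateral magnification is m_1 m_2 = (0.3947)(0.4610) = 0.1820.

0.182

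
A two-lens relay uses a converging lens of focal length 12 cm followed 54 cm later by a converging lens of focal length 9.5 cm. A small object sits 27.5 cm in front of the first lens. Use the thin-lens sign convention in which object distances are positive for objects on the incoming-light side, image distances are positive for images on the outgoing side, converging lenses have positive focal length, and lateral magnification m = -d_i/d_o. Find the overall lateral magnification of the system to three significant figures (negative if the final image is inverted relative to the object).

0.317

Lens 1: 1/d_i1 = 1/f_1 - 1/d_o1 = 1/12 - 1/27.5 = 0.04697 cm^-1, so d_i1 = 21.290 cm.
m_1 = -(21.290)/27.5 = -0.7742.
That image sits 32.710 cm in front of the second lens, so d_o2 = 32.710 cm.
Lens 2: 1/d_i2 = 1/f_2 - 1/d_o2 = 1/9.5 - 1/(32.710) = 0.07469 cm^-1, so d_i2 = 13.388 cm.
m_2 = -(13.388)/(32.710) = -0.4093.
Total m = m_1 x m_2 = (-0.7742)(-0.4093) = 0.3169.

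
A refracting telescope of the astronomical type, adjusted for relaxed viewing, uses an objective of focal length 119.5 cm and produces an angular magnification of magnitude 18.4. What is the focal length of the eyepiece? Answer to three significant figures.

6.49 cm

|M| = f_obj/f_eye, so f_eye = f_obj/|M| = 119.5/18.4 = 6.495 cm.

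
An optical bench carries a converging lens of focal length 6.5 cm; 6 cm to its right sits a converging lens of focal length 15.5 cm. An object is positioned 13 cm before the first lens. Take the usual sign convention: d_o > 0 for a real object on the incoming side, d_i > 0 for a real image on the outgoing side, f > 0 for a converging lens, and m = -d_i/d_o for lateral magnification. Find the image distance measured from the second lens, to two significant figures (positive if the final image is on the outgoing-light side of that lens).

First lens: d_i1 = 1/(1/6.5 - 1/13) = 13.000 cm.
This image would form 13.000 cm past lens 1, i.e. 7.000 cm beyond lens 2, so it is a virtual object for lens 2: d_o2 = 6 - 13.000 = -7.000 cm.
Second lens: d_i2 = 1/(1/15.5 - 1/(-7.000)) = 4.822 cm.

4.8 cm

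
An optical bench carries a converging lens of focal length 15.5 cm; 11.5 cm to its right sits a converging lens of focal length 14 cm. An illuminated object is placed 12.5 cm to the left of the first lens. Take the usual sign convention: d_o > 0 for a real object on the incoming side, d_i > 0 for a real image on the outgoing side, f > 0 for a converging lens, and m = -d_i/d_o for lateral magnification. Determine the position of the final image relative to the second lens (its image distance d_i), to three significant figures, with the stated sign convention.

Applying the thin-lens equation to the first lens, 1/15.5 = 1/12.5 + 1/d_i1, which gives d_i1 = -64.583 cm.
The intermediate image is virtual, 64.583 cm to the left of lens 1, so d_o2 = L - d_i1 = 11.5 - (-64.583) = 76.083 cm.
Applying the thin-lens equation again with f_2 = 14 cm and d_o2 = 76.083 cm gives d_i2 = 17.157 cm.

17.2 cm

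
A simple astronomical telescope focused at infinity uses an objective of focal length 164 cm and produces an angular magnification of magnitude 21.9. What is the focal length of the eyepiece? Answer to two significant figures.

|M| = f_obj/f_eye, so f_eye = f_obj/|M| = 164/21.9 = 7.489 cm.

7.5 cm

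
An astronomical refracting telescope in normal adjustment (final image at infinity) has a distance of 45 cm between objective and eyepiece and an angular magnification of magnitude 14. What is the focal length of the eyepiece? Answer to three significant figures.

In normal adjustment the tube length equals f_obj + f_eye and |M| = f_obj/f_eye.
So f_obj = 14 f_eye and 14 f_eye + f_eye = 45 cm, giving f_eye = 45/15 = 3.000 cm and f_obj = 42.000 cm.

3.00 cm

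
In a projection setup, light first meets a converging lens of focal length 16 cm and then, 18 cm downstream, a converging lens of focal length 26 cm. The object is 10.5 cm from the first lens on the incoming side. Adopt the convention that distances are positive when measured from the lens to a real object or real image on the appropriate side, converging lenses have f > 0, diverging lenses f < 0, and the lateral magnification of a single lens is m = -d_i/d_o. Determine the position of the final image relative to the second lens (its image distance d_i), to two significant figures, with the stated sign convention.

Lens 1: 1/d_i1 = 1/f_1 - 1/d_o1 = 1/16 - 1/10.5 = -0.03274 cm^-1, so d_i1 = -30.545 cm.
With d_i1 < 0 the first image is virtual and lies on the object side; the object distance for lens 2 is d_o2 = 18 - (-30.545) = 48.545 cm.
Lens 2: 1/d_i2 = 1/f_2 - 1/d_o2 = 1/26 - 1/(48.545) = 0.01786 cm^-1, so d_i2 = 55.984 cm.

56 cm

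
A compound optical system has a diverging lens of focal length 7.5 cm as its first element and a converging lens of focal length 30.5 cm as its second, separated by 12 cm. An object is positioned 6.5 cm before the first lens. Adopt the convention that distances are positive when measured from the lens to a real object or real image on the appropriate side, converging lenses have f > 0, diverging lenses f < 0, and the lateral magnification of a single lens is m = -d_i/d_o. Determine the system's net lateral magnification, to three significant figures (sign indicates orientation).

1.09

Lens 1: 1/d_i1 = 1/f_1 - 1/d_o1 = 1/(-7.5) - 1/6.5 = -0.28718 cm^-1, so d_i1 = -3.482 cm.
m_1 = -(-3.482)/6.5 = 0.5357.
With d_i1 < 0 the first image is virtual and lies on the object side; the object distance for lens 2 is d_o2 = 12 - (-3.482) = 15.482 cm.
Lens 2: 1/d_i2 = 1/f_2 - 1/d_o2 = 1/30.5 - 1/(15.482) = -0.03180 cm^-1, so d_i2 = -31.443 cm.
m_2 = -(-31.443)/(15.482) = 2.0309.
Total m = m_1 x m_2 = (0.5357)(2.0309) = 1.0880.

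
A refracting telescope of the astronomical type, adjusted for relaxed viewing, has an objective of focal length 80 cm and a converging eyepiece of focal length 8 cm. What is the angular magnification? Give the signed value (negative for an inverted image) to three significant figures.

M = -f_obj/f_eye = -80/(8) = -10.000.

-10.0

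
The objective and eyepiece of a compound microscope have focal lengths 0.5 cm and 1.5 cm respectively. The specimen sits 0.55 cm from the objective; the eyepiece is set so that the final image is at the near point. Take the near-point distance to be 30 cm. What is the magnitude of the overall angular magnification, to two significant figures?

210

Objective: 1/d_i = 1/f_obj - 1/d_o = 1/0.5 - 1/0.55 = 0.18182 cm^-1, so d_i = 5.500 cm.
m_obj = -d_i/d_o = -5.500/0.55 = -10.000.
Eyepiece angular magnification (image at near point): M_eye = 1 + D/f_e = 1 + 30/1.5 = 21.000.
Overall M = m_obj x M_eye = (-10.000)(21.000) = -210.00.
|M| = 210.00.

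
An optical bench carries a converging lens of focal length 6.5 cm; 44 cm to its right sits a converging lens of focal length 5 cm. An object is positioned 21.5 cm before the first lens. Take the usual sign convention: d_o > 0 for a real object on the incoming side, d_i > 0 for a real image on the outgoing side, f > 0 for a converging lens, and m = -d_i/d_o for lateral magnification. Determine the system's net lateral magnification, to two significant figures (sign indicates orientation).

0.073

Lens 1: 1/d_i1 = 1/f_1 - 1/d_o1 = 1/6.5 - 1/21.5 = 0.10733 cm^-1, so d_i1 = 9.317 cm.
m_1 = -(9.317)/21.5 = -0.4333.
The intermediate image is 9.317 cm to the right of lens 1, so d_o2 = L - d_i1 = 44 - 9.317 = 34.683 cm.
Lens 2: 1/d_i2 = 1/f_2 - 1/d_o2 = 1/5 - 1/(34.683) = 0.17117 cm^-1, so d_i2 = 5.842 cm.
m_2 = -(5.842)/(34.683) = -0.1684.
The system's lateral magnification is m_1 m_2 = (-0.4333)(-0.1684) = 0.0730.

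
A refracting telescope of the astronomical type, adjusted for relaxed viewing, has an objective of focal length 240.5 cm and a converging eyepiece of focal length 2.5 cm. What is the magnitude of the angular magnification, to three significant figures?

|M| = f_obj/|f_eye| = 240.5/2.5 = 96.200.

96.2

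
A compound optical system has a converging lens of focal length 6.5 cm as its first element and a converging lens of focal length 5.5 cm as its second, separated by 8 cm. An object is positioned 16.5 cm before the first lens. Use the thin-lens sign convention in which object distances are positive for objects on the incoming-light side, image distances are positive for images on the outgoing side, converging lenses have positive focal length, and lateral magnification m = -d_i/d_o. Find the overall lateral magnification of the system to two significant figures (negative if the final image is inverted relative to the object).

-0.43

Applying the thin-lens equation to the first lens, 1/6.5 = 1/16.5 + 1/d_i1, which gives d_i1 = 10.725 cm.
Its lateral magnification is m_1 = -d_i1/d_o1 = -(10.725)/16.5 = -0.6500.
Since 10.725 cm > 8 cm, the first image lies past the second lens and serves as a virtual object: d_o2 = L - d_i1 = -2.725 cm.
Applying the thin-lens equation again with f_2 = 5.5 cm and d_o2 = -2.725 cm gives d_i2 = 1.822 cm.
m_2 = -(1.822)/(-2.725) = 0.6687.
The system's lateral magnification is m_1 m_2 = (-0.6500)(0.6687) = -0.4347.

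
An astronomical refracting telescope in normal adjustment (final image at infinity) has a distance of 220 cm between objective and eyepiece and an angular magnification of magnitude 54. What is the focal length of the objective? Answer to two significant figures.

In normal adjustment the tube length equals f_obj + f_eye and |M| = f_obj/f_eye.
So f_obj = 54 f_eye and 54 f_eye + f_eye = 220 cm, giving f_eye = 220/55 = 4.000 cm and f_obj = 216.000 cm.

220 cm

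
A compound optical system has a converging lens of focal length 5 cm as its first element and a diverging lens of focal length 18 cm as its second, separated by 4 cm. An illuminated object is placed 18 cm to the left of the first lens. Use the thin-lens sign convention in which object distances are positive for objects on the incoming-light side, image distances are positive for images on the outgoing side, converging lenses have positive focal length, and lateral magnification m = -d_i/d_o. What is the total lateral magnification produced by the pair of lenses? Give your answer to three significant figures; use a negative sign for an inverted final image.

First lens: d_i1 = 1/(1/5 - 1/18) = 6.923 cm.
m_1 = -(6.923)/18 = -0.3846.
Since 6.923 cm > 4 cm, the first image lies past the second lens and serves as a virtual object: d_o2 = L - d_i1 = -2.923 cm.
Second lens: d_i2 = 1/(1/(-18) - 1/(-2.923)) = 3.490 cm.
m_2 = -(3.490)/(-2.923) = 1.1939.
The system's lateral magnification is m_1 m_2 = (-0.3846)(1.1939) = -0.4592.

-0.459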